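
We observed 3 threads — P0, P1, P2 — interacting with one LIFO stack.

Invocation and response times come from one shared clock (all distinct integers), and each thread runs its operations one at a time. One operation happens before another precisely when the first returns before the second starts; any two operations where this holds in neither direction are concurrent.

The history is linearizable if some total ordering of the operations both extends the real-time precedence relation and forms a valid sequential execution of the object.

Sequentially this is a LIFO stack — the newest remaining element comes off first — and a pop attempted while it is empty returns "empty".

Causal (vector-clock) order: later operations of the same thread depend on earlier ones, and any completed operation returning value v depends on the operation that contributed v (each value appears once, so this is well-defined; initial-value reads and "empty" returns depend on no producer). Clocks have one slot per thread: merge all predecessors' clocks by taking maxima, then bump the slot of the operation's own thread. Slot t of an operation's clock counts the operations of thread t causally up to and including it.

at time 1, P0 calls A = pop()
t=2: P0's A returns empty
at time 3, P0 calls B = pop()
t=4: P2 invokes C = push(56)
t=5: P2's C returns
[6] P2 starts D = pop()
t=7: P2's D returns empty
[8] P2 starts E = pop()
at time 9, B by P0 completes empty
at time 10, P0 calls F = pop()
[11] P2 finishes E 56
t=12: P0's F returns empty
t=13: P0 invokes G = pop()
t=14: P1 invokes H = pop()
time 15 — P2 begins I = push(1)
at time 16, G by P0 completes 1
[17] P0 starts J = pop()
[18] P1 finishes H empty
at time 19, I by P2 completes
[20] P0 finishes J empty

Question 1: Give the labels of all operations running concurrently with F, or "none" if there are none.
overlap test against F [10,12]: concurrent iff the interval meets 10..12
A [1,2]: before
B [3,9]: before
C [4,5]: before
D [6,7]: before
E [8,11]: concurrent
G [13,16]: after
H [14,18]: after
I [15,19]: after
J [17,20]: after

E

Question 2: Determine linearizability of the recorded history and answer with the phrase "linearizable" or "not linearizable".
prefix check: 1..8 passes, 1..9 fails once B's time-9 response joins
no legal order exists: 3 real-time-consistent candidates over 4 completed LIFO stack operations, all rejected
completion choices over the 1 pending operation (E) were checked; none helps
one such order, A, B, C, D (pending dropped), breaks at step 4 where D pop() → empty is illegal
one such order, A, C, B, D (pending dropped), breaks at step 3 where B pop() → empty is illegal

not linearizable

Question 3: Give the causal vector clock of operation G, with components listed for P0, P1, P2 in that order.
C (invocation 4): nothing precedes it; P2's component alone gives (0, 0, 1)
H (invocation 14): nothing precedes it; P1's component alone gives (0, 1, 0)
A (invocation 1): nothing precedes it; P0's component alone gives (1, 0, 0)
from VC(C)=(0, 0, 1), D (invoked 6) maxes components and bumps P2 → (0, 0, 2)
from VC(A)=(1, 0, 0), B (invoked 3) maxes components and bumps P0 → (2, 0, 0)
from VC(C)=(0, 0, 1), VC(D)=(0, 0, 2), E (invoked 8) maxes components and bumps P2 → (0, 0, 3)
from VC(B)=(2, 0, 0), F (invoked 10) maxes components and bumps P0 → (3, 0, 0)
from VC(E)=(0, 0, 3), I (invoked 15) maxes components and bumps P2 → (0, 0, 4)
from VC(F)=(3, 0, 0), VC(I)=(0, 0, 4), G (invoked 13) maxes components and bumps P0 → (4, 0, 4)
from VC(G)=(4, 0, 4), J (invoked 17) maxes components and bumps P0 → (5, 0, 4)
target: VC(G) = (4, 0, 4)

(4, 0, 4)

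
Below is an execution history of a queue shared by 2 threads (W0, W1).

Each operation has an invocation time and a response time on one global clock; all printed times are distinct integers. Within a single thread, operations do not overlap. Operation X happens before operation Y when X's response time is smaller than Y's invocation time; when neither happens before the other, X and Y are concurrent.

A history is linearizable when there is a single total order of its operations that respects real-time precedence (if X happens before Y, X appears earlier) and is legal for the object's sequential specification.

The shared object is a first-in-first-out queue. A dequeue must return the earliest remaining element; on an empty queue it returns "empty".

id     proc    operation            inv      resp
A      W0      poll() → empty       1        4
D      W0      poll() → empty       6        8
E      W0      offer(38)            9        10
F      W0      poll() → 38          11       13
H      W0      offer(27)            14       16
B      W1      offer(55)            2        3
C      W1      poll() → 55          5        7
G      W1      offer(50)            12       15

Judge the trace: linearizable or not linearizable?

linearizable

one valid linearization: A, B, C, D, E, F, G, H
step 1: A poll() → empty — queue <>
step 2: B offer(55) — queue <55>
step 3: C poll() → 55 — queue <>
step 4: D poll() → empty — queue <>
step 5: E offer(38) — queue <38>
step 6: F poll() → 38 — queue <>
step 7: G offer(50) — queue <50>
step 8: H offer(27) — queue <50,27>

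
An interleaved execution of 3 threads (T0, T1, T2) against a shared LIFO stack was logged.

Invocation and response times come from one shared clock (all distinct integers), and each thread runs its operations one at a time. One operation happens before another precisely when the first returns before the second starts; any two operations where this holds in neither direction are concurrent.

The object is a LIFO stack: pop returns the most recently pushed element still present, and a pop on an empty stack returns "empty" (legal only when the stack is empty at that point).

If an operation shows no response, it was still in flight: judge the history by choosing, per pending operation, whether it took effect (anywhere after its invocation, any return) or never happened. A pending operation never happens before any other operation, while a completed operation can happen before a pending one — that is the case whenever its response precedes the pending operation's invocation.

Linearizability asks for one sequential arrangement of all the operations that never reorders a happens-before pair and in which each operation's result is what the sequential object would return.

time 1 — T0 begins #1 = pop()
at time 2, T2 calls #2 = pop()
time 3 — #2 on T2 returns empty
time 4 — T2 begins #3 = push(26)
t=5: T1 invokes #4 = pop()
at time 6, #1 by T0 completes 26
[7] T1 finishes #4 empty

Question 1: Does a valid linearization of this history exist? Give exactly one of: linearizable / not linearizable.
linearizable

a witness: #2, #3, #1, #4
step 1: #2 pop() → empty — stack <>
step 2: #3 push(26) (pending, included) — stack <26>
step 3: #1 pop() → 26 — stack <>
step 4: #4 pop() → empty — stack <>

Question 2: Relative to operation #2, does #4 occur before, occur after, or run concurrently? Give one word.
after

#4 spans [5,7], #2 spans [2,3]
resp(#2)=3 < inv(#4)=5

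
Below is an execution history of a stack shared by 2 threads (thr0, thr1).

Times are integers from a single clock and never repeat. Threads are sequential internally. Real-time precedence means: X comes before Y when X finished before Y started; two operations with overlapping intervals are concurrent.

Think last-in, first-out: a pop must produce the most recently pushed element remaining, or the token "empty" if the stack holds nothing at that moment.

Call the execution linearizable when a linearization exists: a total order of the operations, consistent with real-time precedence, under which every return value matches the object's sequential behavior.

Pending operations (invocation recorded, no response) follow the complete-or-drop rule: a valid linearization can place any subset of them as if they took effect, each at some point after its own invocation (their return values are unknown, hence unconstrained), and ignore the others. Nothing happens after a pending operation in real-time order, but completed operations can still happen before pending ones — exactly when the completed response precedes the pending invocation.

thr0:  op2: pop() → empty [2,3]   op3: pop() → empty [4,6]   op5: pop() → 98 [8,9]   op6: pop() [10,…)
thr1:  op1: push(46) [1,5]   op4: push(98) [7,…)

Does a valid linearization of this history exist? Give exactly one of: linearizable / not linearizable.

one valid linearization: op2, op3, op1, op4, op5
1. op2 pop() → empty, leaving stack <>
2. op3 pop() → empty, leaving stack <>
3. op1 push(46), leaving stack <46>
4. op4 push(98) (pending, included), leaving stack <46,98>
5. op5 pop() → 98, leaving stack <46>

linearizable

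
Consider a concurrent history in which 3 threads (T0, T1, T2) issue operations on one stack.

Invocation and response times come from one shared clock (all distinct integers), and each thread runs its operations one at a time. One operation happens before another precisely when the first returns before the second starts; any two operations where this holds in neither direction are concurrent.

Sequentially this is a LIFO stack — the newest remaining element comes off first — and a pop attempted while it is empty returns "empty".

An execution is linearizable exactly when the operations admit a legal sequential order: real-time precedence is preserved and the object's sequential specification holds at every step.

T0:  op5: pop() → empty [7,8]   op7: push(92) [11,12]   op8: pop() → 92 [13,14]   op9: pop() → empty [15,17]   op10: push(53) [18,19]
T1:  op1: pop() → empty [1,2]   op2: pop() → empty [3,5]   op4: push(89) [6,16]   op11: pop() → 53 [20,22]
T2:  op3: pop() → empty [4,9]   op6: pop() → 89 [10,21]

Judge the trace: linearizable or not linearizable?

linearizable

one valid linearization: op1, op2, op3, op5, op4, op6, op7, op8, op9, op10, op11
after step 1 (op1 pop() → empty): stack <>
after step 2 (op2 pop() → empty): stack <>
after step 3 (op3 pop() → empty): stack <>
after step 4 (op5 pop() → empty): stack <>
after step 5 (op4 push(89)): stack <89>
after step 6 (op6 pop() → 89): stack <>
after step 7 (op7 push(92)): stack <92>
after step 8 (op8 pop() → 92): stack <>
after step 9 (op9 pop() → empty): stack <>
after step 10 (op10 push(53)): stack <53>
after step 11 (op11 pop() → 53): stack <>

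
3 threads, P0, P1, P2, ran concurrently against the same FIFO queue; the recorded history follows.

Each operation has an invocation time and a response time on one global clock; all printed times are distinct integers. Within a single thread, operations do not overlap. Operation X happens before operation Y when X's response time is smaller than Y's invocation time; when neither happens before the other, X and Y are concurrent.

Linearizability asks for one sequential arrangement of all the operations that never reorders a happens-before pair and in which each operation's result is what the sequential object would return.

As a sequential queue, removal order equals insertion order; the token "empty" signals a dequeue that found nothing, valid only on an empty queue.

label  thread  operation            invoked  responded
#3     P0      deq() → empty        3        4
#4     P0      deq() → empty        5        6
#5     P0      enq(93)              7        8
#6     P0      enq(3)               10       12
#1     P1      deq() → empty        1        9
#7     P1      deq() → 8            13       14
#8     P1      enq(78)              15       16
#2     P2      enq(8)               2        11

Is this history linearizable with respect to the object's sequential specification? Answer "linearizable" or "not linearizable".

linearizable

one valid linearization: #1, #3, #4, #2, #5, #6, #7, #8
step 1: #1 deq() → empty — queue <>
step 2: #3 deq() → empty — queue <>
step 3: #4 deq() → empty — queue <>
step 4: #2 enq(8) — queue <8>
step 5: #5 enq(93) — queue <8,93>
step 6: #6 enq(3) — queue <8,93,3>
step 7: #7 deq() → 8 — queue <93,3>
step 8: #8 enq(78) — queue <93,3,78>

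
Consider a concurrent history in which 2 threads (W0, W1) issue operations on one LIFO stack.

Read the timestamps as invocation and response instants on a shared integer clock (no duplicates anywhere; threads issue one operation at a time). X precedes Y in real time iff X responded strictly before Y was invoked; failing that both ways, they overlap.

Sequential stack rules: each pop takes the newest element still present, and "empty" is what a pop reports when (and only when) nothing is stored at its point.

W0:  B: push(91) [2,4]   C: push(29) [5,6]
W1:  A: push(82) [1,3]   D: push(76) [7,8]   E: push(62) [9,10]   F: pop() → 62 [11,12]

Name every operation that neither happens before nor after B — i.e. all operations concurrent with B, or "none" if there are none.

A

B spans [2,4]: anything still running between times 2 and 4 counts as concurrent
A [1,3]: concurrent
C [5,6]: after
D [7,8]: after
E [9,10]: after
F [11,12]: after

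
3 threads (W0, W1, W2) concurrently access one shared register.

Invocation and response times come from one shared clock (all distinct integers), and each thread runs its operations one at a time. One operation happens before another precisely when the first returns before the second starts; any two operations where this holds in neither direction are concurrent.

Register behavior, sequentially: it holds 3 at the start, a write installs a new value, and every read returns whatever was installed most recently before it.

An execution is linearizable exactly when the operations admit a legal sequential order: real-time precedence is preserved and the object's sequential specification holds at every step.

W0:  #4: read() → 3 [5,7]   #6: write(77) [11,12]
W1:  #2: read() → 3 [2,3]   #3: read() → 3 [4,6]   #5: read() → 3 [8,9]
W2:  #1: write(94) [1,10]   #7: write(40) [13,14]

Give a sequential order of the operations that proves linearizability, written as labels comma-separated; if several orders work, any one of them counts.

after step 1 (#2 read() → 3): value 3
after step 2 (#3 read() → 3): value 3
after step 3 (#4 read() → 3): value 3
after step 4 (#5 read() → 3): value 3
after step 5 (#1 write(94)): value 94
after step 6 (#6 write(77)): value 77
after step 7 (#7 write(40)): value 40

#2, #3, #4, #5, #1, #6, #7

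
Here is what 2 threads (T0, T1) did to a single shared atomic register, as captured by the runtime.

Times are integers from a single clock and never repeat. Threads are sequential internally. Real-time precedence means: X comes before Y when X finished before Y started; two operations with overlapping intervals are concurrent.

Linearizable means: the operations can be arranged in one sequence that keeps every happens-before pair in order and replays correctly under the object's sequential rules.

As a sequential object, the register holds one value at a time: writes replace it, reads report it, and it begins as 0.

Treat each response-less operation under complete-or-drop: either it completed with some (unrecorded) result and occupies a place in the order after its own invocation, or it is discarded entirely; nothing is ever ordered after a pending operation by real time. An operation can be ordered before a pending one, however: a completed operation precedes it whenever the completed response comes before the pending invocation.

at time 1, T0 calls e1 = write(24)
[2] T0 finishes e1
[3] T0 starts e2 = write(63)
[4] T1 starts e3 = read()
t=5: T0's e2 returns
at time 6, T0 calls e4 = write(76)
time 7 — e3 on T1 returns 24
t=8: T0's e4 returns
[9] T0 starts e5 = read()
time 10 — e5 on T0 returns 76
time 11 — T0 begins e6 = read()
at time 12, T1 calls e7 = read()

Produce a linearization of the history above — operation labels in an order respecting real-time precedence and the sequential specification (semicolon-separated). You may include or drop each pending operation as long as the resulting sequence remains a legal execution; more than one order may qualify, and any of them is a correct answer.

step 1: e1 write(24) — value 24
step 2: e3 read() → 24 — value 24
step 3: e2 write(63) — value 63
step 4: e4 write(76) — value 76
step 5: e5 read() → 76 — value 76

e1; e3; e2; e4; e5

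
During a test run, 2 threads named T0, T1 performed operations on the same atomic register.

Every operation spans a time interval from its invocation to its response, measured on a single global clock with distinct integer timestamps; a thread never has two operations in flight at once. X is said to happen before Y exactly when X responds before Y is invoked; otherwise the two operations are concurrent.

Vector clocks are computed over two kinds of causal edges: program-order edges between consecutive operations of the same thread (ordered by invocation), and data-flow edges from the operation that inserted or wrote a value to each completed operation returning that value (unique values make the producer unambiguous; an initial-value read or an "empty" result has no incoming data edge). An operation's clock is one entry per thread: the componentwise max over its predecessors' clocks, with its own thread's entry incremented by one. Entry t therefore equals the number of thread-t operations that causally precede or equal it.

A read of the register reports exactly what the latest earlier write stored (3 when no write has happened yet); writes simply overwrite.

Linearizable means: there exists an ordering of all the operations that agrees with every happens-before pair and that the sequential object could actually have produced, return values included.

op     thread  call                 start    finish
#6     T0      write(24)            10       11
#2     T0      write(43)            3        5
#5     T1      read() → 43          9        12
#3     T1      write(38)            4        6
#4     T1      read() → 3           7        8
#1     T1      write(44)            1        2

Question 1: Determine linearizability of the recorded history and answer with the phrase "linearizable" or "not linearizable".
through event 7 a valid linearization exists; event 8 (#4 responding at time 8) ends that
4 completed operations, 2 real-time-consistent orders — every atomic register replay fails
sample order #1, #2, #3, #4 stalls at step 4 — #4 read() → 3 has no legal effect
sample order #1, #3, #2, #4 stalls at step 4 — #4 read() → 3 has no legal effect

not linearizable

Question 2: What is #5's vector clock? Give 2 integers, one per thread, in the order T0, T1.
#1, invoked 1, has no incoming edges; only T1's bump applies → (0, 1)
#2, invoked 3, has no incoming edges; only T0's bump applies → (1, 0)
invoked at 4, #3 merges VC(#1)=(0, 1) and bumps T1's slot → (0, 2)
invoked at 10, #6 merges VC(#2)=(1, 0) and bumps T0's slot → (2, 0)
invoked at 7, #4 merges VC(#3)=(0, 2) and bumps T1's slot → (0, 3)
invoked at 9, #5 merges VC(#2)=(1, 0), VC(#4)=(0, 3) and bumps T1's slot → (1, 4)
target: VC(#5) = (1, 4)

(1, 4)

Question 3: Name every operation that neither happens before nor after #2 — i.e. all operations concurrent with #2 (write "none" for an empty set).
overlap test against #2 [3,5]: concurrent iff the interval meets 3..5
#1 [1,2]: before
#3 [4,6]: concurrent
#4 [7,8]: after
#5 [9,12]: after
#6 [10,11]: after

#3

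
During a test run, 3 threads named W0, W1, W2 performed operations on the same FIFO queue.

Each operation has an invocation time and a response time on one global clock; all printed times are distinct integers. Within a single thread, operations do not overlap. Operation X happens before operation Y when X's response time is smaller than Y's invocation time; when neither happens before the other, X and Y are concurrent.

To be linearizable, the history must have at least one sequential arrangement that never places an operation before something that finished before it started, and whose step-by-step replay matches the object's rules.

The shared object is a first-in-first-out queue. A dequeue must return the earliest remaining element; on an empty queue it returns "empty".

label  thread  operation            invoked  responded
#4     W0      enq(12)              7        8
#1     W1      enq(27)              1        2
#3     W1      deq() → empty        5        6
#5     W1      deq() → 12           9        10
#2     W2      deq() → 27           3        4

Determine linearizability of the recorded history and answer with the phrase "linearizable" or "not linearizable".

one valid linearization: #1, #2, #3, #4, #5
1. #1 enq(27), leaving queue <27>
2. #2 deq() → 27, leaving queue <>
3. #3 deq() → empty, leaving queue <>
4. #4 enq(12), leaving queue <12>
5. #5 deq() → 12, leaving queue <>

linearizable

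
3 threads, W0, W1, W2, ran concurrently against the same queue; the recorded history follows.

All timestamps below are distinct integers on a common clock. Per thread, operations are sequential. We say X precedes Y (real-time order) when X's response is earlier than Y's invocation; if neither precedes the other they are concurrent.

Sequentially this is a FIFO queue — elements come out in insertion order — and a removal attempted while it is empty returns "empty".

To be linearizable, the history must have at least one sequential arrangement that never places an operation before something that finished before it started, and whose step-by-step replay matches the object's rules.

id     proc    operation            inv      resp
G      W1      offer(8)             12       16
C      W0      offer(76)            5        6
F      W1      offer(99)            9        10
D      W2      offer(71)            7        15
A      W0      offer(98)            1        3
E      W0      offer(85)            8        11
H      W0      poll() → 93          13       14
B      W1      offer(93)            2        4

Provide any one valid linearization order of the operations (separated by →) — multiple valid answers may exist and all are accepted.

1. B offer(93), leaving queue <93>
2. A offer(98), leaving queue <93,98>
3. C offer(76), leaving queue <93,98,76>
4. D offer(71), leaving queue <93,98,76,71>
5. E offer(85), leaving queue <93,98,76,71,85>
6. F offer(99), leaving queue <93,98,76,71,85,99>
7. G offer(8), leaving queue <93,98,76,71,85,99,8>
8. H poll() → 93, leaving queue <98,76,71,85,99,8>

B → A → C → D → E → F → G → H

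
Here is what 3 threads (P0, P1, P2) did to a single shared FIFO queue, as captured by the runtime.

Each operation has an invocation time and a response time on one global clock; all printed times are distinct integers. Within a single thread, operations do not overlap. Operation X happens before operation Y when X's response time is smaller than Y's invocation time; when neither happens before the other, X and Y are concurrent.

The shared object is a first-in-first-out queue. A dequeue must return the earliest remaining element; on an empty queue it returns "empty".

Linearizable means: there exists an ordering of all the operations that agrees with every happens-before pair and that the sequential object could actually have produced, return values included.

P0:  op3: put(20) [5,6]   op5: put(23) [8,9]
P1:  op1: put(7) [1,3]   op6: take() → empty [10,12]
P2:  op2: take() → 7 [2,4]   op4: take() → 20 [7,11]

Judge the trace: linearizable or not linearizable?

through event 11 a valid linearization exists; event 12 (op6 responding at time 12) ends that
no legal order exists: 6 real-time-consistent candidates over 6 completed FIFO queue operations, all rejected
take op1, op2, op3, op4, op5, op6: step 6 already fails, because op6 take() → empty cannot occur there
take op1, op2, op3, op5, op4, op6: step 6 already fails, because op6 take() → empty cannot occur there

not linearizable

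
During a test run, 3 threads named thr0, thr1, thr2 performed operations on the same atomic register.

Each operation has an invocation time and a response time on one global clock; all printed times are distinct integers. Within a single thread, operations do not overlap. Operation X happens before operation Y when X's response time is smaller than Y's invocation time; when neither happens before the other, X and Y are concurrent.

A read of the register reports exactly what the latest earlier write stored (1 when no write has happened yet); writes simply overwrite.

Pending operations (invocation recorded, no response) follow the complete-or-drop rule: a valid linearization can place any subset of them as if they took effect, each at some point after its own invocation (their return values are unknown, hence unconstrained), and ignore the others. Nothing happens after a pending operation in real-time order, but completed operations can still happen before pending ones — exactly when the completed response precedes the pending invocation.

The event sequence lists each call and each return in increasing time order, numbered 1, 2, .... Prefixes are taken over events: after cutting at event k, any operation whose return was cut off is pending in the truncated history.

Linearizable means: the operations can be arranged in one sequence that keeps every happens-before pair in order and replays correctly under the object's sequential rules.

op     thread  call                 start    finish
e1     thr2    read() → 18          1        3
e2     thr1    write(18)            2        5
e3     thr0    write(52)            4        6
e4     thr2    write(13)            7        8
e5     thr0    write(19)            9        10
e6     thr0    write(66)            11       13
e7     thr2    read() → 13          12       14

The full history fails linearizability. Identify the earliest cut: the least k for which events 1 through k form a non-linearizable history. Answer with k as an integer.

14

events 1..13 are linearizable, e.g. via e2, e1, e3, e4, e5, e6:
after step 1 (e2 write(18)): value 18
after step 2 (e1 read() → 18): value 18
after step 3 (e3 write(52)): value 52
after step 4 (e4 write(13)): value 13
after step 5 (e5 write(19)): value 19
after step 6 (e6 write(66)): value 66
adding event 14 (e7 responds at 14) leaves no legal real-time order
sample order e1, e2, e3, e4, e5, e6, e7 stalls at step 1 — e1 read() → 18 has no legal effect
sample order e1, e2, e3, e4, e5, e7, e6 stalls at step 1 — e1 read() → 18 has no legal effect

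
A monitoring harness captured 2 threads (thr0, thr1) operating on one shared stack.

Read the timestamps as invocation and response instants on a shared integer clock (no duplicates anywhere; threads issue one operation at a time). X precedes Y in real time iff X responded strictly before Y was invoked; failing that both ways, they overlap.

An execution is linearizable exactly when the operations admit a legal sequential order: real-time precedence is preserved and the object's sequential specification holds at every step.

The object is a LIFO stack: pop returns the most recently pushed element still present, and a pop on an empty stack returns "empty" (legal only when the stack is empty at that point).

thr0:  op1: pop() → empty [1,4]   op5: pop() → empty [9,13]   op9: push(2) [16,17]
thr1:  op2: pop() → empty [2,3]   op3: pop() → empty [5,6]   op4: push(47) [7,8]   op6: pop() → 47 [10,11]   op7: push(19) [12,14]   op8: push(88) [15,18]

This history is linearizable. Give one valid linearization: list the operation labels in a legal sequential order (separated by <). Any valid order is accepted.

op1 < op2 < op3 < op4 < op6 < op5 < op7 < op8 < op9

step 1: op1 pop() → empty — stack <>
step 2: op2 pop() → empty — stack <>
step 3: op3 pop() → empty — stack <>
step 4: op4 push(47) — stack <47>
step 5: op6 pop() → 47 — stack <>
step 6: op5 pop() → empty — stack <>
step 7: op7 push(19) — stack <19>
step 8: op8 push(88) — stack <19,88>
step 9: op9 push(2) — stack <19,88,2>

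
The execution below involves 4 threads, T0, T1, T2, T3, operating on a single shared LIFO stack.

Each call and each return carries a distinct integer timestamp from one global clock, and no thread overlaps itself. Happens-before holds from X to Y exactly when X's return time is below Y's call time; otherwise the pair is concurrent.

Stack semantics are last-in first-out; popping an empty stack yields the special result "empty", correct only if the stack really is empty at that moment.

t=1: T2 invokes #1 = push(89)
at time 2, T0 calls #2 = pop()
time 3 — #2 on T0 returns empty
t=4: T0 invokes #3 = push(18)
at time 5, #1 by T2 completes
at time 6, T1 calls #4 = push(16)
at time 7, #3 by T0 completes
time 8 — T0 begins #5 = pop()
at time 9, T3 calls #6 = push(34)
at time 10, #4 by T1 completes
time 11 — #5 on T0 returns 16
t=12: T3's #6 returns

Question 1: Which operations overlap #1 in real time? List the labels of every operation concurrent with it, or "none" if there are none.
overlap test against #1 [1,5]: concurrent iff the interval meets 1..5
#2 [2,3]: concurrent
#3 [4,7]: concurrent
#4 [6,10]: after
#5 [8,11]: after
#6 [9,12]: after

#2, #3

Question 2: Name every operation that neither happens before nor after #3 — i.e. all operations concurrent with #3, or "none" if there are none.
#3 spans [4,7]; an op avoiding the whole window 4..7 is ordered, any other is concurrent
#1 [1,5]: concurrent
#2 [2,3]: before
#4 [6,10]: concurrent
#5 [8,11]: after
#6 [9,12]: after

#1, #4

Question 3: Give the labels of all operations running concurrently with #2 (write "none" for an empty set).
#2 spans [2,3]: anything still running between times 2 and 3 counts as concurrent
#1 [1,5]: concurrent
#3 [4,7]: after
#4 [6,10]: after
#5 [8,11]: after
#6 [9,12]: after

#1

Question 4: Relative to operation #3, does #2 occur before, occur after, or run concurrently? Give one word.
#2 spans [2,3], #3 spans [4,7]
resp(#2)=3 < inv(#3)=4

before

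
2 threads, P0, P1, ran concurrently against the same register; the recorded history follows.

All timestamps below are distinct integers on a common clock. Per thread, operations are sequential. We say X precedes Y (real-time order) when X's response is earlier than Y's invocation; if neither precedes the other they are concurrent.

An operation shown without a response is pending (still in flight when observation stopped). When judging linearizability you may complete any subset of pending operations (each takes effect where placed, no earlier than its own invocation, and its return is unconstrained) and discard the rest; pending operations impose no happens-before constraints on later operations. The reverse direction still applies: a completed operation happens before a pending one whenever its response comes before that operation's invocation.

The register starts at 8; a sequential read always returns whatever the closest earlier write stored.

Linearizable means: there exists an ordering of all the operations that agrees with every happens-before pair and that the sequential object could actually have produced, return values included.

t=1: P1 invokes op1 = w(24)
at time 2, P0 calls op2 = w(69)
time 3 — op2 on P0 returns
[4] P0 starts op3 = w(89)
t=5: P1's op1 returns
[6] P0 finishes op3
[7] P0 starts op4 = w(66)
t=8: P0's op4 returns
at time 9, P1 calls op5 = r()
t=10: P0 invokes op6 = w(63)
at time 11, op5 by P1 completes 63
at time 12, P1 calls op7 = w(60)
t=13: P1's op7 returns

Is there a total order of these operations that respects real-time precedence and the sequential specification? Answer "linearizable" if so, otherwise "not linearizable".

linearizable

witness order: op1, op2, op3, op4, op6, op5, op7
after step 1 (op1 w(24)): value 24
after step 2 (op2 w(69)): value 69
after step 3 (op3 w(89)): value 89
after step 4 (op4 w(66)): value 66
after step 5 (op6 w(63) (pending, included)): value 63
after step 6 (op5 r() → 63): value 63
after step 7 (op7 w(60)): value 60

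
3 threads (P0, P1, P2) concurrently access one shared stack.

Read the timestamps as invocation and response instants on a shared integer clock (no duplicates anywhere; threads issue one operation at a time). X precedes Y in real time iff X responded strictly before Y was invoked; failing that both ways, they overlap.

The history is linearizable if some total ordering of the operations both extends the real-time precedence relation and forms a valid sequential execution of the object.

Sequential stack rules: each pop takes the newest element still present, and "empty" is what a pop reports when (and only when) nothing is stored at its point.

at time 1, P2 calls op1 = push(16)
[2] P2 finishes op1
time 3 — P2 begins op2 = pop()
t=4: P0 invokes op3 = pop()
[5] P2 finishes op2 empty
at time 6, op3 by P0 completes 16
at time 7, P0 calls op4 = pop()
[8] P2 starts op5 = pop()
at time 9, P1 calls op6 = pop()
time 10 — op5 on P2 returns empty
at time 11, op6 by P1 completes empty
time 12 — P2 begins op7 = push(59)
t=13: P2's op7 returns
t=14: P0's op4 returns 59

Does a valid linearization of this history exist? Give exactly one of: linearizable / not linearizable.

witness order: op1, op3, op2, op5, op6, op7, op4
1. op1 push(16), leaving stack <16>
2. op3 pop() → 16, leaving stack <>
3. op2 pop() → empty, leaving stack <>
4. op5 pop() → empty, leaving stack <>
5. op6 pop() → empty, leaving stack <>
6. op7 push(59), leaving stack <59>
7. op4 pop() → 59, leaving stack <>

linearizable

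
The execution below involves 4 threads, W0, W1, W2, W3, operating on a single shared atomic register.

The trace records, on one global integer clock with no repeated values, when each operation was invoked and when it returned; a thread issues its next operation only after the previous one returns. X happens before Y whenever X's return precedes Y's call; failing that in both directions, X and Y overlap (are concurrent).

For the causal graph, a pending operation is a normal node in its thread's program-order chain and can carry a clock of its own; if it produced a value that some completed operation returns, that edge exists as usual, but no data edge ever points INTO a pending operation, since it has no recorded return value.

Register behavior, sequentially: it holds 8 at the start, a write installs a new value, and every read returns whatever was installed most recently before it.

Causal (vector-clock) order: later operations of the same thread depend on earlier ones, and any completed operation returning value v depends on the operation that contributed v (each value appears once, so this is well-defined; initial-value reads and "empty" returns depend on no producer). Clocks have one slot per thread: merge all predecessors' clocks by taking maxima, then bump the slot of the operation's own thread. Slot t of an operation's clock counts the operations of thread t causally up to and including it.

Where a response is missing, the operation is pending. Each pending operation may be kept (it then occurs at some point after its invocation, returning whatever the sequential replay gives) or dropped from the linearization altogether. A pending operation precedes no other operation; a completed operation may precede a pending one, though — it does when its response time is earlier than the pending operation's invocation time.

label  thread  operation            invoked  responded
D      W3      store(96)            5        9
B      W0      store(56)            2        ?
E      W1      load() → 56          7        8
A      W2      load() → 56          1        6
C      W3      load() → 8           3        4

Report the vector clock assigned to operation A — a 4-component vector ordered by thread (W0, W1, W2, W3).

root op C, invoked 3: fresh clock plus W3's own tick → (0, 0, 0, 1)
root op B, invoked 2: fresh clock plus W0's own tick → (1, 0, 0, 0)
from VC(C)=(0, 0, 0, 1), D (invoked 5) maxes components and bumps W3 → (0, 0, 0, 2)
from VC(B)=(1, 0, 0, 0), A (invoked 1) maxes components and bumps W2 → (1, 0, 1, 0)
from VC(B)=(1, 0, 0, 0), E (invoked 7) maxes components and bumps W1 → (1, 1, 0, 0)
target: VC(A) = (1, 0, 1, 0)

(1, 0, 1, 0)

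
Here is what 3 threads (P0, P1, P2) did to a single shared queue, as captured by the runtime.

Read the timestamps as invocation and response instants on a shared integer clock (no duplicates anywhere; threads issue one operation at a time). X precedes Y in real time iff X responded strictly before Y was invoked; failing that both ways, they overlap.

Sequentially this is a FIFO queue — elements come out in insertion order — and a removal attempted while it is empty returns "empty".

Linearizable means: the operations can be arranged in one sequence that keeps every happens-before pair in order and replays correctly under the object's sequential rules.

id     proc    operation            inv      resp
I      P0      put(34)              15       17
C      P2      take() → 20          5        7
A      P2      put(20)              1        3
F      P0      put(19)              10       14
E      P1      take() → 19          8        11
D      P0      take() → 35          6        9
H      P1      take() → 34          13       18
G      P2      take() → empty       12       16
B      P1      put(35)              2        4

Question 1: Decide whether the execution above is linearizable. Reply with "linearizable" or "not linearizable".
linearizable

one valid linearization: A, B, C, D, F, E, G, I, H
step 1: A put(20) — queue <20>
step 2: B put(35) — queue <20,35>
step 3: C take() → 20 — queue <35>
step 4: D take() → 35 — queue <>
step 5: F put(19) — queue <19>
step 6: E take() → 19 — queue <>
step 7: G take() → empty — queue <>
step 8: I put(34) — queue <34>
step 9: H take() → 34 — queue <>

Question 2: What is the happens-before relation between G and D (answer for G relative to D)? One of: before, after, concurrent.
after

G spans [12,16], D spans [6,9]
resp(D)=9 < inv(G)=12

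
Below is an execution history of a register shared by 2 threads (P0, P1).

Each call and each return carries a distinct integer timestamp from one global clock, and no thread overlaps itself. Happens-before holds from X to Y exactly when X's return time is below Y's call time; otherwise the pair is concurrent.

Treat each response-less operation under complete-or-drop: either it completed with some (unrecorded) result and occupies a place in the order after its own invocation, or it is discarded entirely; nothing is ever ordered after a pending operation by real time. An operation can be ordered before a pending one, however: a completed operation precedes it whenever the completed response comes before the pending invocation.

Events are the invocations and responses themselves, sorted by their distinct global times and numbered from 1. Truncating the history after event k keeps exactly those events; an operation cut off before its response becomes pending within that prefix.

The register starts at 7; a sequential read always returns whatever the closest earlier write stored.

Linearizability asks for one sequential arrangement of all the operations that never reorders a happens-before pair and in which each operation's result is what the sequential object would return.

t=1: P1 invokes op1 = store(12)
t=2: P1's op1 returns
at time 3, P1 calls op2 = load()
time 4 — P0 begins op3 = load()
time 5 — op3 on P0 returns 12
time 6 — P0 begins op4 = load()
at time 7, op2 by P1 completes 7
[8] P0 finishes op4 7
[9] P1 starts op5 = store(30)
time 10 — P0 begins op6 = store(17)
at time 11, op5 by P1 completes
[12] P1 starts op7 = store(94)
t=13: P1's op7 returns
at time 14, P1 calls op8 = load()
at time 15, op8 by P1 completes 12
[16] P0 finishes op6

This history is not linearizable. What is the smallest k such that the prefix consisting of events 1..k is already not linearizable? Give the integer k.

a valid linearization of events 1..6 exists, for instance op1, op2, op3:
1. op1 store(12), leaving value 12
2. op2 load() (pending, included), leaving value 12
3. op3 load() → 12, leaving value 12
adding event 7 (op2 responds at 7) leaves no legal real-time order
every completion of the 1 pending operation (op4) was checked; none linearizes
e.g. op1, op2, op3 (pending dropped): illegal at step 2, since op2 load() → 7 cannot apply there
e.g. op1, op3, op2 (pending dropped): illegal at step 3, since op2 load() → 7 cannot apply there

7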